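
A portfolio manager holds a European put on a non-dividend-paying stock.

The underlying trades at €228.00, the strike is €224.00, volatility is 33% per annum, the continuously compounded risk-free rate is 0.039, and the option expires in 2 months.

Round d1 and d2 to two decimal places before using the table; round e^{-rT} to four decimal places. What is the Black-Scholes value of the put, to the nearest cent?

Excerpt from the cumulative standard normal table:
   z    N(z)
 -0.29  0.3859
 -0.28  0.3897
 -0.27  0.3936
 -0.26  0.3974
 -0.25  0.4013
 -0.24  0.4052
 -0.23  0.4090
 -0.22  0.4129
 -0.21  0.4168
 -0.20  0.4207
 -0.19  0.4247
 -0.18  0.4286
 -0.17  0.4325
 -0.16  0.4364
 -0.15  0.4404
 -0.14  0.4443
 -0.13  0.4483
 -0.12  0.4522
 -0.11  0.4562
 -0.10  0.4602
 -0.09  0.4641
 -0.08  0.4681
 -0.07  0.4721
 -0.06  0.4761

T = 0.1667;  σ√T = 0.1347
d₁ = [ln(228/224) + (0.039 + 0.33²/2)·0.1667] / 0.1347 = [0.0177 + 0.0156] / 0.1347 = 0.2470 which rounds to 0.25
d₂ = d₁ − σ√T = 0.2470 − 0.1347 = 0.1123 which rounds to 0.11
e^(−rT) = e^(−0.039·0.1667) = 0.9935
N(−d₂) = N(-0.11) = 0.4562;  N(−d₁) = N(-0.25) = 0.4013
P = 224·0.9935·0.4562 − 228·0.4013 = 101.5246 − 91.4964 = 10.0282

€10.03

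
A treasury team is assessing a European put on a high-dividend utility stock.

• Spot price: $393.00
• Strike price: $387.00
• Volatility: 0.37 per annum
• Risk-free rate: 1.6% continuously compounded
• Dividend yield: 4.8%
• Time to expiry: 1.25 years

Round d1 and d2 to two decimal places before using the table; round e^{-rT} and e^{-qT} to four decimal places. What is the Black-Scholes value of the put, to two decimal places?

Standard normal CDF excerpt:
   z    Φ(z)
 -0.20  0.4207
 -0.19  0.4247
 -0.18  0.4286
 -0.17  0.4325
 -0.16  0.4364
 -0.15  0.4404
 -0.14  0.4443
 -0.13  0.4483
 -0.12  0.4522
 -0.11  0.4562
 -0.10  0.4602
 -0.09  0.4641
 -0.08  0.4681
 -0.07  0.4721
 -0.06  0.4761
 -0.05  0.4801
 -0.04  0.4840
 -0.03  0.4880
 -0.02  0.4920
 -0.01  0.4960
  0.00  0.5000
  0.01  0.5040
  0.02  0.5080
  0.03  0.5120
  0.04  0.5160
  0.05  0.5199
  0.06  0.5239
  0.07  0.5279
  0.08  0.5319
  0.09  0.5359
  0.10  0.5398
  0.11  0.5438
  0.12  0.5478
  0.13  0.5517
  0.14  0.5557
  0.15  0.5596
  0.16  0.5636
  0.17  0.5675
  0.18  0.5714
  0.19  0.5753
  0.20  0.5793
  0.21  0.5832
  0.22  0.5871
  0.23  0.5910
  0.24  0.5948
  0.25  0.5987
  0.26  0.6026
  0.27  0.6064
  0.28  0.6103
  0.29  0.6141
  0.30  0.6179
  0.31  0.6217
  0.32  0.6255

$67.03

σ√T = 0.37 × 1.1180 = 0.4137
d₁ = [ln(393/387) + (0.016 − 0.048 + 0.37²/2)·1.25] / 0.4137 = [0.0154 + 0.0456] / 0.4137 = 0.1473 ⇒ 0.15
d₂ = d₁ − σ√T = 0.1473 − 0.4137 = -0.2663 ⇒ -0.27
e^(−qT) = e^(−0.048·1.25) = 0.9418;  e^(−rT) = e^(−0.016·1.25) = 0.9802
P = 387·0.9802·N(0.27) − 393·0.9418·N(-0.15) = 387·0.9802·0.6064 − 393·0.9418·0.4404 = 230.0302 − 163.0041 = 67.0261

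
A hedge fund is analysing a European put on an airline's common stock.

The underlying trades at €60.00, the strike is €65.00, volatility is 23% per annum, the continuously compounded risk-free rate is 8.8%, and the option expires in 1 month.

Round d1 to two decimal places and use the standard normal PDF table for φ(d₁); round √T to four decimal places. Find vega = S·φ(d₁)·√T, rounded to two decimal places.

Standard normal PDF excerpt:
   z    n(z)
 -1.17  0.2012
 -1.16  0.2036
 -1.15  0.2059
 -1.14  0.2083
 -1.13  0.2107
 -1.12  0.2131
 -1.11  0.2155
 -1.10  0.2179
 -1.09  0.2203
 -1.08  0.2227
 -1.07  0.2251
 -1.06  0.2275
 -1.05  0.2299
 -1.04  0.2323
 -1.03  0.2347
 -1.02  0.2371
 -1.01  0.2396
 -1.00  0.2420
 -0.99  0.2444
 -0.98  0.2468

T = 0.08333;  σ√T = 0.0664
d₁ = [ln(60/65) + (0.088 + 0.23²/2)·0.08333] / 0.0664 = [-0.0800 + 0.0095] / 0.0664 = -1.0619 which rounds to -1.06
√T = √0.08333 = 0.2887
φ(d₁) = φ(-1.06) = 0.2275
vega = S·φ(d₁)·√T = 60·0.2275·0.2887 = 3.9408
(Call and put vega coincide under Black-Scholes.)

3.94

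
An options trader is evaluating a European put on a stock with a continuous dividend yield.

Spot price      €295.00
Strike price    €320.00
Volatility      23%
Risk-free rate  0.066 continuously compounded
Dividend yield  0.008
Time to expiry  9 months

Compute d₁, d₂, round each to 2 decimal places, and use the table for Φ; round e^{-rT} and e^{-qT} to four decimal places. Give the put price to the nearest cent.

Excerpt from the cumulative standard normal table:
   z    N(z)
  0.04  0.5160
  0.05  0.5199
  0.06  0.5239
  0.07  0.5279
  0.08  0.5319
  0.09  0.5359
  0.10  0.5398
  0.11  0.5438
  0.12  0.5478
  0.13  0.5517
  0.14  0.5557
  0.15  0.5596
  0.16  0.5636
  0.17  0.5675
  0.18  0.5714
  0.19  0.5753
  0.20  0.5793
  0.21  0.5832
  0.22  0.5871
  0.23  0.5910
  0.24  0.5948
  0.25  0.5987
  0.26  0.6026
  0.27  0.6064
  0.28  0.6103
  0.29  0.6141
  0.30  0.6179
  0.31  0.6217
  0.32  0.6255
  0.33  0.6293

T = 0.75;  σ√T = 0.1992
ln(S/K) + (r − q + σ²/2)T = ln(295/320) + (0.066 − 0.008 + 0.23²/2)·0.75 = -0.0813 + 0.0633 = -0.0180
d₁ = -0.0180 / 0.1992 = -0.0904 ≈ -0.09
d₂ = d₁ − σ√T = -0.0904 − 0.1992 = -0.2896 ≈ -0.29
exp(−qT) = exp(−0.008·0.75) = 0.9940;  exp(−rT) = exp(−0.066·0.75) = 0.9517
N(−d₂) = N(0.29) = 0.6141;  N(−d₁) = N(0.09) = 0.5359
P = 320·0.9517·0.6141 − 295·0.9940·0.5359 = 187.0205 − 157.1420 = 29.8785

€29.88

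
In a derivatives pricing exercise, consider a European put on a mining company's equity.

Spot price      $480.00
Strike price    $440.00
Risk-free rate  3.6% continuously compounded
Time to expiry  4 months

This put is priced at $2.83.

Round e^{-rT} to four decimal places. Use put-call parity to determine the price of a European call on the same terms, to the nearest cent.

exp(−rT) = exp(−0.036·0.3333) = 0.9881
Put-call parity: C − P = S − K·e^(−rT) = 480 − 440·0.9881 = 480 − 434.7640 = 45.2360
C = P + (C − P) = 2.83 + (45.2360) = 48.0660

$48.07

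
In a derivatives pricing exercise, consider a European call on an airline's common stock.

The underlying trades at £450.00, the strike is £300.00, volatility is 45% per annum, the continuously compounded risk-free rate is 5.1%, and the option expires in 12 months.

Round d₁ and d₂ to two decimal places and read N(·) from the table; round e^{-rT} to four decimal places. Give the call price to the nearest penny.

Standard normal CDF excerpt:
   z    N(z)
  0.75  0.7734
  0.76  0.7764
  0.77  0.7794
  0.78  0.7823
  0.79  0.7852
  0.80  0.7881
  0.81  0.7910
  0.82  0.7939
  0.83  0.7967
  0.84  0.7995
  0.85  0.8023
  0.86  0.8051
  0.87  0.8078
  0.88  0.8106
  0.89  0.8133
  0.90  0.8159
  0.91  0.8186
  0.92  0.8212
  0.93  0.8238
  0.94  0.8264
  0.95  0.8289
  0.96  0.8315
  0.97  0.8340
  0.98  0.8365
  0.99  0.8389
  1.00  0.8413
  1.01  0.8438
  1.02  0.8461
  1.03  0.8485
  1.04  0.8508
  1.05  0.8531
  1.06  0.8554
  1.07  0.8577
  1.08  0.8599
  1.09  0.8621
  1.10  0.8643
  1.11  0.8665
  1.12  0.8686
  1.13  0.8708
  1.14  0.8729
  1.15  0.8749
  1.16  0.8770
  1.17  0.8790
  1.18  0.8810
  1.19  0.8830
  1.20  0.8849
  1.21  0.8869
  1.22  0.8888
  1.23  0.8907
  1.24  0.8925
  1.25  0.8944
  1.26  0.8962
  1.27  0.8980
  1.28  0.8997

£177.77

T = 1;  σ√T = 0.4500
d₁ = [ln(450/300) + (0.051 + 0.45²/2)·1] / 0.4500 = [0.4055 + 0.1522] / 0.4500 = 1.2394 ⇒ 1.24
d₂ = d₁ − σ√T = 1.2394 − 0.4500 = 0.7894 ⇒ 0.79
e^(−rT) = e^(−0.051·1) = 0.9503
N(d₁) = N(1.24) = 0.8925;  N(d₂) = N(0.79) = 0.7852
C = 450·0.8925 − 300·0.9503·0.7852 = 401.6250 − 223.8527 = 177.7723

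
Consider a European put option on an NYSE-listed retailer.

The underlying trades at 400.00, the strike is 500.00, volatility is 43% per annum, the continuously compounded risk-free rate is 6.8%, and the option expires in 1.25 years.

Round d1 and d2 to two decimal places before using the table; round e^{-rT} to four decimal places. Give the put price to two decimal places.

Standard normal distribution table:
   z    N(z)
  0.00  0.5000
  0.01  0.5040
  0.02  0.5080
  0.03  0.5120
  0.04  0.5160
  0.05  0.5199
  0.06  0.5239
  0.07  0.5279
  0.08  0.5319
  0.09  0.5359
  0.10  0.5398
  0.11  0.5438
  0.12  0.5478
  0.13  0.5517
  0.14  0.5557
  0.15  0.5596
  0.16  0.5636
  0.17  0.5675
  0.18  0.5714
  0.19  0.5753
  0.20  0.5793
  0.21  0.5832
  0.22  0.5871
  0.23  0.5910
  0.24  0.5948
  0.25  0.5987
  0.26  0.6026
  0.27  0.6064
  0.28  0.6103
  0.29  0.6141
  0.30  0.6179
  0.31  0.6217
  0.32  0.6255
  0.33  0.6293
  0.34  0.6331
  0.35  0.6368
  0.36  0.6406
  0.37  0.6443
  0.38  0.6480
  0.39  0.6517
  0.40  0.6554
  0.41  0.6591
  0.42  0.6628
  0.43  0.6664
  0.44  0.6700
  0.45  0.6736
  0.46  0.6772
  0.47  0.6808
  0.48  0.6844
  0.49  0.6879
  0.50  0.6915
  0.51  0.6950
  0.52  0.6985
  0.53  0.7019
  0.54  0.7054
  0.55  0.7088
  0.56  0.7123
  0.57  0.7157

σ√T = 0.43 × 1.1180 = 0.4808
ln(S/K) + (r + σ²/2)T = ln(400/500) + (0.068 + 0.43²/2)·1.25 = -0.2231 + 0.2006 = -0.0226
d₁ = -0.0226 / 0.4808 = -0.0470 → -0.05
d₂ = d₁ − σ√T = -0.0470 − 0.4808 = -0.5277 → -0.53
e^(−rT) = e^(−0.068·1.25) = 0.9185
P = 500·0.9185·N(0.53) − 400·N(0.05) = 500·0.9185·0.7019 − 400·0.5199 = 322.3476 − 207.9600 = 114.3876

114.39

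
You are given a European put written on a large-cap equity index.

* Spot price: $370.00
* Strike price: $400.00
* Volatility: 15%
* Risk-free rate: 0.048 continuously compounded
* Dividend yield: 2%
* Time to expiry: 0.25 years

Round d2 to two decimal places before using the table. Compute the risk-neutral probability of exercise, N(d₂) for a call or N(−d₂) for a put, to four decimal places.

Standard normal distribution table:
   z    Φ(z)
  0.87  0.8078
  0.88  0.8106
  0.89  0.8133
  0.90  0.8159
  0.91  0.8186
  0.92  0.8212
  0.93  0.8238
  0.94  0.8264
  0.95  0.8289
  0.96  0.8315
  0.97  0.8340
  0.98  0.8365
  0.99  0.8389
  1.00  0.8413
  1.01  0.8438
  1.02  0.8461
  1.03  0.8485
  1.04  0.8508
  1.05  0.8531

σ√T = 0.15 × 0.5000 = 0.0750
ln(S/K) + (r − q + σ²/2)T = ln(370/400) + (0.048 − 0.02 + 0.15²/2)·0.25 = -0.0780 + 0.0098 = -0.0681
d₁ = -0.0681 / 0.0750 = -0.9087 ⇒ -0.91
d₂ = d₁ − σ√T = -0.9087 − 0.0750 = -0.9837 ⇒ -0.98
Risk-neutral Pr[S_T < K] = N(−d₂) = N(0.98) = 0.8365

0.8365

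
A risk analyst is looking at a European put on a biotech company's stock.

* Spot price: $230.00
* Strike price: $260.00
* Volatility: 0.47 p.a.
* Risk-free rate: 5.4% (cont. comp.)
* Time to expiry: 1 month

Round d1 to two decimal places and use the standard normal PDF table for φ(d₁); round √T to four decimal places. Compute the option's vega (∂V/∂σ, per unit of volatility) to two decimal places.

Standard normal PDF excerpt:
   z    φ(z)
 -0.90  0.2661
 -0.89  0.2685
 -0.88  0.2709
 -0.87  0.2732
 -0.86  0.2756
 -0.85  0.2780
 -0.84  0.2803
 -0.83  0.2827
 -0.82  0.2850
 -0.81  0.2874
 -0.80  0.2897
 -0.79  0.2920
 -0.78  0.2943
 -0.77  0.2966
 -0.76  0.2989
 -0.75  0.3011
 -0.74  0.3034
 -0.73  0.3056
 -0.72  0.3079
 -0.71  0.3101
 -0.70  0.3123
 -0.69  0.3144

19.24

σ√T = 0.47·√0.08333 = 0.1357
d₁ = [ln(230/260) + (0.054 + 0.47²/2)·0.08333] / 0.1357 = [-0.1226 + 0.0137] / 0.1357 = -0.8026 which rounds to -0.80
√T = √0.08333 = 0.2887
φ(d₁) = φ(-0.80) = 0.2897
vega = S·φ(d₁)·√T = 230·0.2897·0.2887 = 19.2364
(Call and put vega coincide under Black-Scholes.)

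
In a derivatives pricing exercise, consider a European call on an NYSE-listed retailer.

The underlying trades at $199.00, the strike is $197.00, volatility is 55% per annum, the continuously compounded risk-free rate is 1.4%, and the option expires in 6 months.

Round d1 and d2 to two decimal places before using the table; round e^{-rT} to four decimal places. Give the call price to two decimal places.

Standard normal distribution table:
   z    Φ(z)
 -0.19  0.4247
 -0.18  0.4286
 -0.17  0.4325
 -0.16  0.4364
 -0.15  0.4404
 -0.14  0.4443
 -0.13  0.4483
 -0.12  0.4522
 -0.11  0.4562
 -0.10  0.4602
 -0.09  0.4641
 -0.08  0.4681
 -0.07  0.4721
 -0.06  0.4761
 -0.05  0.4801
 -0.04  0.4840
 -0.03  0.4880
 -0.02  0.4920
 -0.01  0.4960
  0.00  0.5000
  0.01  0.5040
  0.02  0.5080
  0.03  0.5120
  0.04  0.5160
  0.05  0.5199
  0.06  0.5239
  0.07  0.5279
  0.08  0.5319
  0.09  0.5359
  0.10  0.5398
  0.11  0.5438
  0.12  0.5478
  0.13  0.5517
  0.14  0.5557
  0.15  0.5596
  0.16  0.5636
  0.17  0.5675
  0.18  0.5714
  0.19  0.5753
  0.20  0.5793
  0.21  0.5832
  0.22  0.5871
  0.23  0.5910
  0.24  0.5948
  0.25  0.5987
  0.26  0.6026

$32.21

T = 0.5;  σ√T = 0.3889
ln(S/K) + (r + σ²/2)T = ln(199/197) + (0.014 + 0.55²/2)·0.5 = 0.0101 + 0.0826 = 0.0927
d₁ = 0.0927 / 0.3889 = 0.2384 ≈ 0.24
d₂ = d₁ − σ√T = 0.2384 − 0.3889 = -0.1505 ≈ -0.15
exp(−rT) = exp(−0.014·0.5) = 0.9930
N(d₁) = N(0.24) = 0.5948;  N(d₂) = N(-0.15) = 0.4404
C = 199·0.5948 − 197·0.9930·0.4404 = 118.3652 − 86.1515 = 32.2137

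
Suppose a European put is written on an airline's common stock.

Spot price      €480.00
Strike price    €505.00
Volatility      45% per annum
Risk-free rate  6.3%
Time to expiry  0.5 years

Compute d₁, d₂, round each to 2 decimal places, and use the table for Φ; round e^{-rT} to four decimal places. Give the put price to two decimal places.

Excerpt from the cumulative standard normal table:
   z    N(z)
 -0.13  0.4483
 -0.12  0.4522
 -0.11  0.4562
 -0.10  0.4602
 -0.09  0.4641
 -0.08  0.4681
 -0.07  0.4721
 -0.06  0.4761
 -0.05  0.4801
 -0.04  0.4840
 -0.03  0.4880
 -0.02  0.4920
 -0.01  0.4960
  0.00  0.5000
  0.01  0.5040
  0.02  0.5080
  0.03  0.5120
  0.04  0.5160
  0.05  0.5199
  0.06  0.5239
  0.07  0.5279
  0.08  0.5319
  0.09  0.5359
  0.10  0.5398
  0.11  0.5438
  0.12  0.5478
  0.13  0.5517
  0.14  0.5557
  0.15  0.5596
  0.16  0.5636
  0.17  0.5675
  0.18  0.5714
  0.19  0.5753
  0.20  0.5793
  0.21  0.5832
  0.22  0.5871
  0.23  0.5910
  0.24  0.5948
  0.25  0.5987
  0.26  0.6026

€66.40

σ√T = 0.45·√0.5 = 0.3182
d₁ = [ln(480/505) + (0.063 + 0.45²/2)·0.5] / 0.3182 = [-0.0508 + 0.0821] / 0.3182 = 0.0985 ≈ 0.10
d₂ = d₁ − σ√T = 0.0985 − 0.3182 = -0.2197 ≈ -0.22
exp(−rT) = exp(−0.063·0.5) = 0.9690
N(−d₂) = N(0.22) = 0.5871;  N(−d₁) = N(-0.10) = 0.4602
P = 505·0.9690·0.5871 − 480·0.4602 = 287.2944 − 220.8960 = 66.3984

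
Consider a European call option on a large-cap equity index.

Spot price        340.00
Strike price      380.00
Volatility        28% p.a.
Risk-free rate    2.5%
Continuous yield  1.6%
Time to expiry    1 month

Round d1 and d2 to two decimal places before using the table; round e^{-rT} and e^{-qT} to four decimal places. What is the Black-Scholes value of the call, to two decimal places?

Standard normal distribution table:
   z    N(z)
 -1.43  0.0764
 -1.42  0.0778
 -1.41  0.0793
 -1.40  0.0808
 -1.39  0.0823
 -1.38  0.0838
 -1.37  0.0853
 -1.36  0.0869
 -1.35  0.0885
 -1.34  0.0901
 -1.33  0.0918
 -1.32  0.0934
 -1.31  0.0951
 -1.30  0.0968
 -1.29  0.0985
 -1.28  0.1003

1.10

σ√T = 0.28·√0.08333 = 0.0808
ln(S/K) + (r − q + σ²/2)T = ln(340/380) + (0.025 − 0.016 + 0.28²/2)·0.08333 = -0.1112 + 0.0040 = -0.1072
d₁ = -0.1072 / 0.0808 = -1.3264 which rounds to -1.33
d₂ = d₁ − σ√T = -1.3264 − 0.0808 = -1.4072 which rounds to -1.41
e^(−qT) = e^(−0.016·0.08333) = 0.9987;  e^(−rT) = e^(−0.025·0.08333) = 0.9979
N(d₁) = N(-1.33) = 0.0918;  N(d₂) = N(-1.41) = 0.0793
C = 340·0.9987·0.0918 − 380·0.9979·0.0793 = 31.1714 − 30.0707 = 1.1007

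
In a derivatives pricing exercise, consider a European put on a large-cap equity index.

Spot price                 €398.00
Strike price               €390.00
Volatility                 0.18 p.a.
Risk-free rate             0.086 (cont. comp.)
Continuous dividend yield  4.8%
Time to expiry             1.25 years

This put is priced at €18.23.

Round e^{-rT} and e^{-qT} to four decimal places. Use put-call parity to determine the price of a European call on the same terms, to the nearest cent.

e^(−qT) = e^(−0.048·1.25) = 0.9418;  e^(−rT) = e^(−0.086·1.25) = 0.8981
Put-call parity: C − P = S·e^(−qT) − K·e^(−rT) = 398·0.9418 − 390·0.8981 = 374.8364 − 350.2590 = 24.5774
C = P + (C − P) = 18.23 + (24.5774) = 42.8074

€42.81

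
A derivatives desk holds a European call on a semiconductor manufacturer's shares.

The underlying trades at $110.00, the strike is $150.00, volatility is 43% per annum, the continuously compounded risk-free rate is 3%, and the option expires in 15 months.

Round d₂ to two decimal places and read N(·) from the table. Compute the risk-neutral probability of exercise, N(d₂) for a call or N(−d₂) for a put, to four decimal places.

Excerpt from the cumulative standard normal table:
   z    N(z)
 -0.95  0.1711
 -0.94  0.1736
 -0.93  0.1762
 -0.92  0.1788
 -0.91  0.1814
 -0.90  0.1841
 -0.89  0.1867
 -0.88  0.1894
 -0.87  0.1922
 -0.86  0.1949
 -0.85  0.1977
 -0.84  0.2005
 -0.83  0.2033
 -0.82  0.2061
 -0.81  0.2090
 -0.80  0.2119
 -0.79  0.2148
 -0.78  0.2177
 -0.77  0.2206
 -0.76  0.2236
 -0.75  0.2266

0.2090

σ√T = 0.43·√1.25 = 0.4808
d₁ = [ln(110/150) + (0.03 + 0.43²/2)·1.25] / 0.4808 = [-0.3102 + 0.1531] / 0.4808 = -0.3268 → -0.33
d₂ = d₁ − σ√T = -0.3268 − 0.4808 = -0.8075 → -0.81
Pr(exercise) under Q = N(d₂) = 0.2090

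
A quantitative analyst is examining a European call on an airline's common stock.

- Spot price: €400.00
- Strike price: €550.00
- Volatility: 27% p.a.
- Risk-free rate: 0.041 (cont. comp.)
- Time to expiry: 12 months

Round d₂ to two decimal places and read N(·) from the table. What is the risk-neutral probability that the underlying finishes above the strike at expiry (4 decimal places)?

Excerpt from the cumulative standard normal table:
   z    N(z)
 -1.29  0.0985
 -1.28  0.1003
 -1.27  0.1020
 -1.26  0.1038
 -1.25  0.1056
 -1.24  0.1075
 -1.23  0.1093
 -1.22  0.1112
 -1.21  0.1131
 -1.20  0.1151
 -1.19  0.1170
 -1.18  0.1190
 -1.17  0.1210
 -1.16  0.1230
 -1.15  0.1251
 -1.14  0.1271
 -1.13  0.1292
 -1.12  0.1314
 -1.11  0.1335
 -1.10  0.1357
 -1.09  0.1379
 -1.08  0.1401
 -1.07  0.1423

σ√T = 0.27·√1 = 0.2700
d₁ = [ln(400/550) + (0.041 + 0.27²/2)·1] / 0.2700 = [-0.3185 + 0.0775] / 0.2700 = -0.8926 which rounds to -0.89
d₂ = d₁ − σ√T = -0.8926 − 0.2700 = -1.1626 which rounds to -1.16
Risk-neutral Pr[S_T > K] = N(d₂) = N(-1.16) = 0.1230

0.1230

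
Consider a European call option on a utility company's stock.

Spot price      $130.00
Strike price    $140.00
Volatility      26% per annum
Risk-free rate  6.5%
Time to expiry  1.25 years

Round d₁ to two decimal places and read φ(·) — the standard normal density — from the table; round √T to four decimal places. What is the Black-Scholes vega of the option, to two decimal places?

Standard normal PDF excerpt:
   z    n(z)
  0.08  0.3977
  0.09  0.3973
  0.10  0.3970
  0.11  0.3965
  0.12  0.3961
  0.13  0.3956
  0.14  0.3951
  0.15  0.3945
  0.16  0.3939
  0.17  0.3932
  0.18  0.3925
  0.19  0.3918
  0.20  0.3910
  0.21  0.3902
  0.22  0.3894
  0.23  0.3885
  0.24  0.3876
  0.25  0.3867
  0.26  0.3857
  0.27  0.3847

T = 1.25;  σ√T = 0.2907
d₁ = [ln(130/140) + (0.065 + 0.26²/2)·1.25] / 0.2907 = [-0.0741 + 0.1235] / 0.2907 = 0.1699 which rounds to 0.17
√T = √1.25 = 1.1180
φ(d₁) = φ(0.17) = 0.3932
vega = S·φ(d₁)·√T = 130·0.3932·1.1180 = 57.1477

57.15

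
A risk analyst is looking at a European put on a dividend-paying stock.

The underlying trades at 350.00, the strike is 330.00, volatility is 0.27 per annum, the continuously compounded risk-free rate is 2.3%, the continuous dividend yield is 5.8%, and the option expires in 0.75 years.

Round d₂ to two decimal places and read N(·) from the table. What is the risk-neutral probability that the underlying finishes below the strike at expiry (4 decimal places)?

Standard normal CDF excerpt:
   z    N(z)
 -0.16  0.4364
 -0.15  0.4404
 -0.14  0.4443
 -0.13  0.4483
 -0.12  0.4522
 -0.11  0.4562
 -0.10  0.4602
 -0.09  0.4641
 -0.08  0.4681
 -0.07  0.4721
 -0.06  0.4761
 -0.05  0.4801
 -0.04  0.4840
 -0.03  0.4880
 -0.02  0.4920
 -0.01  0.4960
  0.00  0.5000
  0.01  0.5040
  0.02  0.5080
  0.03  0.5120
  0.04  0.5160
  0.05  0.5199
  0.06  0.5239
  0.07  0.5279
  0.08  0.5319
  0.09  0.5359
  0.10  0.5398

0.4920

σ√T = 0.27·√0.75 = 0.2338
d₁ = [ln(350/330) + (0.023 − 0.058 + 0.27²/2)·0.75] / 0.2338 = [0.0588 + 0.0011] / 0.2338 = 0.2563 which rounds to 0.26
d₂ = d₁ − σ√T = 0.2563 − 0.2338 = 0.0225 which rounds to 0.02
Pr(exercise) under Q = N(−d₂) = N(-0.02) = 0.4920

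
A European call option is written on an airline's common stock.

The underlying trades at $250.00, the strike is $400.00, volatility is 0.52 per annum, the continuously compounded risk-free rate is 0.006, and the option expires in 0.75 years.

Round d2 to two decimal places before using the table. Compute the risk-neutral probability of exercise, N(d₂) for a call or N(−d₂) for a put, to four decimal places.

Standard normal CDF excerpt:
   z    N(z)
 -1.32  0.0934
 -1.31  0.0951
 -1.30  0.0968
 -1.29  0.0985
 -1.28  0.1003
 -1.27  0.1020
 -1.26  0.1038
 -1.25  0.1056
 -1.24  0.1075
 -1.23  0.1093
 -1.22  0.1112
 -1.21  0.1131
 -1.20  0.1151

0.1038

σ√T = 0.52 × 0.8660 = 0.4503
d₁ = [ln(250/400) + (0.006 + 0.52²/2)·0.75] / 0.4503 = [-0.4700 + 0.1059] / 0.4503 = -0.8085 which rounds to -0.81
d₂ = d₁ − σ√T = -0.8085 − 0.4503 = -1.2589 which rounds to -1.26
Risk-neutral Pr[S_T > K] = N(d₂) = N(-1.26) = 0.1038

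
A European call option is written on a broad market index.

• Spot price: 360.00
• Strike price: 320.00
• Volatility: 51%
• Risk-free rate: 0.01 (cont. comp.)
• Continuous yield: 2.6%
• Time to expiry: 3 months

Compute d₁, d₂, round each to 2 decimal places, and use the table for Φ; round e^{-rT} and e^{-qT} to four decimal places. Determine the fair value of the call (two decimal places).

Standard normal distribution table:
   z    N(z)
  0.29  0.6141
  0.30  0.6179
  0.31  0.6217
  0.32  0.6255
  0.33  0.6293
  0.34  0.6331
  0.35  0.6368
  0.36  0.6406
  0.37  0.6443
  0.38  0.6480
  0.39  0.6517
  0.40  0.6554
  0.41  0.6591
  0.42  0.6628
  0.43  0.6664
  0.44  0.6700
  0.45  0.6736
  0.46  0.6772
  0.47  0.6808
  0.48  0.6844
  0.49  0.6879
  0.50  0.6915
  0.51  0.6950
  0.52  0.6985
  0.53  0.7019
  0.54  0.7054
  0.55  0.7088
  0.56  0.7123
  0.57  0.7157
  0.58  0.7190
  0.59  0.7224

T = 0.25;  σ√T = 0.2550
d₁ = [ln(360/320) + (0.01 − 0.026 + ½·0.51²)·0.25] / (σ√T) = (0.1178 + 0.0285) / 0.2550 = 0.5737 → 0.57
d₂ = 0.5737 − 0.2550 = 0.3187 → 0.32
e^(−qT) = e^(−0.026·0.25) = 0.9935;  e^(−rT) = e^(−0.01·0.25) = 0.9975
N(d₁) = N(0.57) = 0.7157;  N(d₂) = N(0.32) = 0.6255
C = 360·0.9935·0.7157 − 320·0.9975·0.6255 = 255.9773 − 199.6596 = 56.3177

56.32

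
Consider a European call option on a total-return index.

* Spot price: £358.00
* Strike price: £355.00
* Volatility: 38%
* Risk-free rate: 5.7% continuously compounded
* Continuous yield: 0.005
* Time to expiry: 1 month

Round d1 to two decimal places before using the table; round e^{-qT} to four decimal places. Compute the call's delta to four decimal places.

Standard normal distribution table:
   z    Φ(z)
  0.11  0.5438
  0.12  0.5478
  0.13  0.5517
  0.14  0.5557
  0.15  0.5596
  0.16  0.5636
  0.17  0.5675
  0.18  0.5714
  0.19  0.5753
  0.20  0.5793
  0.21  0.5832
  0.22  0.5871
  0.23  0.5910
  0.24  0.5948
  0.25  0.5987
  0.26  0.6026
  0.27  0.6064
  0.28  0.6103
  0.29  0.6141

T = 0.08333;  σ√T = 0.1097
d₁ = [ln(358/355) + (0.057 − 0.005 + 0.38²/2)·0.08333] / 0.1097 = [0.0084 + 0.0103] / 0.1097 = 0.1711 ⇒ 0.17
N(d₁) = N(0.17) = 0.5675
Δ_call = e^(−qT)·N(d₁) = 0.9996·0.5675 = 0.5673

0.5673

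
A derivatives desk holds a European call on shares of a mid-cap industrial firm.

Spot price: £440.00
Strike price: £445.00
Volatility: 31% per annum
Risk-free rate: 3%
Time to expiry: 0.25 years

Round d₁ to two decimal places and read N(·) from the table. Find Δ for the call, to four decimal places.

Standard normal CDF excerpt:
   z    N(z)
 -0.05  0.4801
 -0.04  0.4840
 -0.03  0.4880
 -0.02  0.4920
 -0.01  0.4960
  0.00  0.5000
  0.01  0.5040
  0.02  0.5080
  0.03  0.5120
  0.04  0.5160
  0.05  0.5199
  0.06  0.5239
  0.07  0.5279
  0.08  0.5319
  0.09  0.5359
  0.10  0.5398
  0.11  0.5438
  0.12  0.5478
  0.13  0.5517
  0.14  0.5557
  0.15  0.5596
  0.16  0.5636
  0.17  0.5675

σ√T = 0.31 × 0.5000 = 0.1550
d₁ = [ln(440/445) + (0.03 + ½·0.31²)·0.25] / (σ√T) = (-0.0113 + 0.0195) / 0.1550 = 0.0530 ⇒ 0.05
N(d₁) = N(0.05) = 0.5199
Δ_call = N(d₁) = 0.5199

0.5199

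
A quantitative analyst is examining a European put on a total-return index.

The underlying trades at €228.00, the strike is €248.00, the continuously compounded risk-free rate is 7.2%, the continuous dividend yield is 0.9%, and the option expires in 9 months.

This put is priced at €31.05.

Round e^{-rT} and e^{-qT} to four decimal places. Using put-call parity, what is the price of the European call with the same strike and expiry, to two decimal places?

€22.57

exp(−qT) = exp(−0.009·0.75) = 0.9933;  exp(−rT) = exp(−0.072·0.75) = 0.9474
Put-call parity: C − P = S·e^(−qT) − K·e^(−rT) = 228·0.9933 − 248·0.9474 = 226.4724 − 234.9552 = -8.4828
C = P + (C − P) = 31.05 + (-8.4828) = 22.5672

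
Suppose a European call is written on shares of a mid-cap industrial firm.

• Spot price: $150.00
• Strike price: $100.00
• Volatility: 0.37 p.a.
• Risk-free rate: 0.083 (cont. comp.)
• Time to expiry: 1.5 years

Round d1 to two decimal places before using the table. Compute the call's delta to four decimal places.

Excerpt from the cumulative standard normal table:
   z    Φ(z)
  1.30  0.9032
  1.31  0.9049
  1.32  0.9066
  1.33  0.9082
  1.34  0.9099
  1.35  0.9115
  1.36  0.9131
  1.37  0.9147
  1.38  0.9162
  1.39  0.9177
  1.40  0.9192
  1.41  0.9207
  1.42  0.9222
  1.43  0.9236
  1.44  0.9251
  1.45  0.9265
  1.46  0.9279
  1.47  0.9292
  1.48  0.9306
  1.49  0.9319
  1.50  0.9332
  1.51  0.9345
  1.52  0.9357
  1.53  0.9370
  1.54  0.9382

σ√T = 0.37 × 1.2247 = 0.4532
d₁ = [ln(150/100) + (0.083 + ½·0.37²)·1.5] / (σ√T) = (0.4055 + 0.2272) / 0.4532 = 1.3961 ⇒ 1.40
N(d₁) = N(1.40) = 0.9192
Δ_call = N(d₁) = 0.9192

0.9192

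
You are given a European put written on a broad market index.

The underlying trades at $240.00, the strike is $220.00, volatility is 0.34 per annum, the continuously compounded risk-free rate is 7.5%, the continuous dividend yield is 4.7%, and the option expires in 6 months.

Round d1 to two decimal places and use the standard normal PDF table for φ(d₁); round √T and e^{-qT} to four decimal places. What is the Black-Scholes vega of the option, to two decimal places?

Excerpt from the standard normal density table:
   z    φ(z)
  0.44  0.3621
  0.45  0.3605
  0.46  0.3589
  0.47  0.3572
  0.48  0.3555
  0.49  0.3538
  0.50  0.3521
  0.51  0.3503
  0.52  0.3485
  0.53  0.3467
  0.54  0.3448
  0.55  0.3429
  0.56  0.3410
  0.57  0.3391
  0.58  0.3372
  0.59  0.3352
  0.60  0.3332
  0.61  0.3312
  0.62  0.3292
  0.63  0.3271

σ√T = 0.34·√0.5 = 0.2404
d₁ = [ln(240/220) + (0.075 − 0.047 + 0.34²/2)·0.5] / 0.2404 = [0.0870 + 0.0429] / 0.2404 = 0.5404 → 0.54
√T = √0.5 = 0.7071
φ(d₁) = φ(0.54) = 0.3448
e^(−qT) = e^(−0.047·0.5) = 0.9768
vega = S·e^(−qT)·φ(d₁)·√T = 240·0.9768·0.3448·0.7071 = 57.1564
(Vega is the same for a European call and put with the same parameters.)

57.16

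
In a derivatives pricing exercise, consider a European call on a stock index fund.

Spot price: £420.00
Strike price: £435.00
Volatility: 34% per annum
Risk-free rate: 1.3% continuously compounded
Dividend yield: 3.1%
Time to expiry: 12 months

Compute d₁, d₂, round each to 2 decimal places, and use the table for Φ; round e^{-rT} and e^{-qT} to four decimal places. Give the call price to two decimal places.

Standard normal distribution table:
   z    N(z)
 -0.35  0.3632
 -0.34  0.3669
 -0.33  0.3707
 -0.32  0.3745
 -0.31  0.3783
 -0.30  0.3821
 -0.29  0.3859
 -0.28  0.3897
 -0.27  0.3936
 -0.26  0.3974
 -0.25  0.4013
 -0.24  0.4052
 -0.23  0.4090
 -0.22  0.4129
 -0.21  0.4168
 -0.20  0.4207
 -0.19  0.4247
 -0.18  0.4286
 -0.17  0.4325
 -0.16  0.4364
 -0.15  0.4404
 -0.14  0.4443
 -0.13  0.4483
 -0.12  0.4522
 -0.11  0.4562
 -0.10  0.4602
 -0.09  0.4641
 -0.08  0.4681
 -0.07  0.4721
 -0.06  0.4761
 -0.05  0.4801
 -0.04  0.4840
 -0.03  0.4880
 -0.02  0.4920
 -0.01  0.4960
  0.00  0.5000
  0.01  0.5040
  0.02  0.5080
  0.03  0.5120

σ√T = 0.34 × 1.0000 = 0.3400
d₁ = [ln(420/435) + (0.013 − 0.031 + 0.34²/2)·1] / 0.3400 = [-0.0351 + 0.0398] / 0.3400 = 0.0138 which rounds to 0.01
d₂ = d₁ − σ√T = 0.0138 − 0.3400 = -0.3262 which rounds to -0.33
e^(−qT) = e^(−0.031·1) = 0.9695;  e^(−rT) = e^(−0.013·1) = 0.9871
C = 420·0.9695·N(0.01) − 435·0.9871·N(-0.33) = 420·0.9695·0.5040 − 435·0.9871·0.3707 = 205.2238 − 159.1743 = 46.0494

£46.05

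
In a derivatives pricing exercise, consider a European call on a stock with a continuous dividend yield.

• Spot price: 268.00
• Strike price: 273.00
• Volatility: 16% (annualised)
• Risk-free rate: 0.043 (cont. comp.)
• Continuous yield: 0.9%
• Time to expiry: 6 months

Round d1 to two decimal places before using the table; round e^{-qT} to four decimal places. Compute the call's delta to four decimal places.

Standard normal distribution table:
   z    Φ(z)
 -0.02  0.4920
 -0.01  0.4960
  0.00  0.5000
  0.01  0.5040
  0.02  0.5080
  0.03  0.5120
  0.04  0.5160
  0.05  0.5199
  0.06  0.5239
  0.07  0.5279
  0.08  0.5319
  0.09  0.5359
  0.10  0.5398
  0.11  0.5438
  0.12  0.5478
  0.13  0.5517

0.5137

σ√T = 0.16·√0.5 = 0.1131
d₁ = [ln(268/273) + (0.043 − 0.009 + 0.16²/2)·0.5] / 0.1131 = [-0.0185 + 0.0234] / 0.1131 = 0.0434 ⇒ 0.04
N(d₁) = N(0.04) = 0.5160
Δ_call = exp(−qT)·N(d₁) = 0.9955·0.5160 = 0.5137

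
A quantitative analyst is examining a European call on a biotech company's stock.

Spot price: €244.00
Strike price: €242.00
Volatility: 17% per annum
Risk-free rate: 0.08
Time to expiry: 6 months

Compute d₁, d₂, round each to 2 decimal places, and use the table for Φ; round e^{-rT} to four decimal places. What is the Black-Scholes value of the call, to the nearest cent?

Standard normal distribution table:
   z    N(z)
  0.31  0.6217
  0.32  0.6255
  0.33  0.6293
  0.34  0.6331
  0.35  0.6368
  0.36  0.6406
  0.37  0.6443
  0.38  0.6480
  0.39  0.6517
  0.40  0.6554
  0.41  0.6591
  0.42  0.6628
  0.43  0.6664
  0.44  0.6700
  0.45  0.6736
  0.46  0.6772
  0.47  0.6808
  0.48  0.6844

€18.03

σ√T = 0.17·√0.5 = 0.1202
d₁ = [ln(244/242) + (0.08 + 0.17²/2)·0.5] / 0.1202 = [0.0082 + 0.0472] / 0.1202 = 0.4613 ⇒ 0.46
d₂ = d₁ − σ√T = 0.4613 − 0.1202 = 0.3411 ⇒ 0.34
e^(−rT) = e^(−0.08·0.5) = 0.9608
N(d₁) = N(0.46) = 0.6772;  N(d₂) = N(0.34) = 0.6331
C = 244·0.6772 − 242·0.9608·0.6331 = 165.2368 − 147.2044 = 18.0324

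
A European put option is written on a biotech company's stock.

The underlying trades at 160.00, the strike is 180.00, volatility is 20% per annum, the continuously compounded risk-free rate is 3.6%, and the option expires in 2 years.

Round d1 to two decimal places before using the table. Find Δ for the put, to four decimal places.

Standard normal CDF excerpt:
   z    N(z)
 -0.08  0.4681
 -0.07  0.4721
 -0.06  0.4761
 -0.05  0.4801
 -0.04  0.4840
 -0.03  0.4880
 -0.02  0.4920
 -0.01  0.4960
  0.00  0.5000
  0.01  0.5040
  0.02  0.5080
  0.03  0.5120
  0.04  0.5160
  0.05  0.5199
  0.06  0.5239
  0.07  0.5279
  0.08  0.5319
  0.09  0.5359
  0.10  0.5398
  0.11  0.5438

σ√T = 0.2 × 1.4142 = 0.2828
d₁ = [ln(160/180) + (0.036 + ½·0.2²)·2] / (σ√T) = (-0.1178 + 0.1120) / 0.2828 = -0.0204 ≈ -0.02
N(d₁) = N(-0.02) = 0.4920
Δ_put = N(d₁) − 1 = 0.4920 − 1 = -0.5080

-0.5080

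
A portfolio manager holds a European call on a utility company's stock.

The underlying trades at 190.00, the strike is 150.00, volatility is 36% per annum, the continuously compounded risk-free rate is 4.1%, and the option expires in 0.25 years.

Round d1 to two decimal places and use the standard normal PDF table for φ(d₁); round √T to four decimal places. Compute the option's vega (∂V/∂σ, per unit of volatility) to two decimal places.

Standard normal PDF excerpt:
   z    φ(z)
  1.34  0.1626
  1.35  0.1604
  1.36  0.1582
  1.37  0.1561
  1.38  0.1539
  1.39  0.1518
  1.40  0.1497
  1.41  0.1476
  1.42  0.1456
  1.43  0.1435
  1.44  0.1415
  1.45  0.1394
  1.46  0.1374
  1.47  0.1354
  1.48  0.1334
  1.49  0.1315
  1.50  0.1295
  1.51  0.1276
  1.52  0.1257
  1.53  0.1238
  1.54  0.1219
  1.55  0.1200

σ√T = 0.36·√0.25 = 0.1800
d₁ = [ln(190/150) + (0.041 + 0.36²/2)·0.25] / 0.1800 = [0.2364 + 0.0265] / 0.1800 = 1.4602 ⇒ 1.46
√T = √0.25 = 0.5000
φ(d₁) = φ(1.46) = 0.1374
vega = S·φ(d₁)·√T = 190·0.1374·0.5000 = 13.0530
(Call and put vega coincide under Black-Scholes.)

13.05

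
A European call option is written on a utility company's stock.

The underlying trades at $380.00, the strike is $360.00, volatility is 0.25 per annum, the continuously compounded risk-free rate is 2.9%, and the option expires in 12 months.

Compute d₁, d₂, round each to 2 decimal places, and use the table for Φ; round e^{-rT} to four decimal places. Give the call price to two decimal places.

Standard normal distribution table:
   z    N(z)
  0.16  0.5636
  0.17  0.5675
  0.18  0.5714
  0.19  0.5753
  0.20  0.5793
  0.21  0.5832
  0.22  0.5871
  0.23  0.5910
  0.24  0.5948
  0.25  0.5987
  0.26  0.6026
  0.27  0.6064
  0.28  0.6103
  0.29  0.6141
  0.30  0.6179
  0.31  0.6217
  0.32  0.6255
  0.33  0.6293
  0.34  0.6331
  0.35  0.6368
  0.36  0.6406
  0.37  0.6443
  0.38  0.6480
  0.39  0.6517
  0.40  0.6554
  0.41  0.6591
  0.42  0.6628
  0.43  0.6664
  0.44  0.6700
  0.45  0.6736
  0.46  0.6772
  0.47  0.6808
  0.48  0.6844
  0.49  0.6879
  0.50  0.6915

$53.39

σ√T = 0.25·√1 = 0.2500
ln(S/K) + (r + σ²/2)T = ln(380/360) + (0.029 + 0.25²/2)·1 = 0.0541 + 0.0602 = 0.1143
d₁ = 0.1143 / 0.2500 = 0.4573 ⇒ 0.46
d₂ = d₁ − σ√T = 0.4573 − 0.2500 = 0.2073 ⇒ 0.21
e^(−rT) = e^(−0.029·1) = 0.9714
N(d₁) = N(0.46) = 0.6772;  N(d₂) = N(0.21) = 0.5832
C = 380·0.6772 − 360·0.9714·0.5832 = 257.3360 − 203.9474 = 53.3886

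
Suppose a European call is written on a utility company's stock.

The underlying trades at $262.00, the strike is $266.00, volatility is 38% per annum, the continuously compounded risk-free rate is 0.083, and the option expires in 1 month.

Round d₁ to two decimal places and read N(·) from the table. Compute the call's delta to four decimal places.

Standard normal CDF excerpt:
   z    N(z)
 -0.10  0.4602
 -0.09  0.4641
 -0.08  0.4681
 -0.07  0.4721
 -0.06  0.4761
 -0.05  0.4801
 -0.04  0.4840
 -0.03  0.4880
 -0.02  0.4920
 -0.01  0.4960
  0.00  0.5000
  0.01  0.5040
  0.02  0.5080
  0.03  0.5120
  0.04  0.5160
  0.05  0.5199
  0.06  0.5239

T = 0.08333;  σ√T = 0.1097
d₁ = [ln(262/266) + (0.083 + ½·0.38²)·0.08333] / (σ√T) = (-0.0152 + 0.0129) / 0.1097 = -0.0202 → -0.02
N(d₁) = N(-0.02) = 0.4920
Δ_call = N(d₁) = 0.4920

0.4920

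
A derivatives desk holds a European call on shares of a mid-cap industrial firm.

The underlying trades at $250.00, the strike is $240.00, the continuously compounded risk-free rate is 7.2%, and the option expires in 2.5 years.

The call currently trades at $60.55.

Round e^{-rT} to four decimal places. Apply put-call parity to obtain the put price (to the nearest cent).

$11.02

exp(−rT) = exp(−0.072·2.5) = 0.8353
Put-call parity: C − P = S − K·e^(−rT) = 250 − 240·0.8353 = 250 − 200.4720 = 49.5280
P = C − (C − P) = 60.55 − (49.5280) = 11.0220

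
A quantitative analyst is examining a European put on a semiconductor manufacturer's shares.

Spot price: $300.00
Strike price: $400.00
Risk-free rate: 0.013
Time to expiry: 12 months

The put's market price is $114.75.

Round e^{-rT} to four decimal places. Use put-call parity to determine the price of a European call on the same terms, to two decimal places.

$19.91

exp(−rT) = exp(−0.013·1) = 0.9871
Put-call parity: C − P = S − K·e^(−rT) = 300 − 400·0.9871 = 300 − 394.8400 = -94.8400
C = P + (C − P) = 114.75 + (-94.8400) = 19.9100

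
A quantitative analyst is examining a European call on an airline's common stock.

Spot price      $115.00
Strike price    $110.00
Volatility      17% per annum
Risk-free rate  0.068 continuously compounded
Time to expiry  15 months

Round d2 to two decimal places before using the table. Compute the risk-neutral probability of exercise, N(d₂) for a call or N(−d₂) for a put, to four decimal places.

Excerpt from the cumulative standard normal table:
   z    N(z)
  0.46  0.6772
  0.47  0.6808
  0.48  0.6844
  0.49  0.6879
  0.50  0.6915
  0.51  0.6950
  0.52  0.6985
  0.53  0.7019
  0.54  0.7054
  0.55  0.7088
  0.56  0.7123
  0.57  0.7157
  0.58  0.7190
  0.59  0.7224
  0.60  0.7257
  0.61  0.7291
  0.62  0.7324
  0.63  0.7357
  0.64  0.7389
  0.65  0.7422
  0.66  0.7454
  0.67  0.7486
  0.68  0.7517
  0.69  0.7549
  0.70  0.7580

0.7224

σ√T = 0.17 × 1.1180 = 0.1901
d₁ = [ln(115/110) + (0.068 + 0.17²/2)·1.25] / 0.1901 = [0.0445 + 0.1031] / 0.1901 = 0.7761 ⇒ 0.78
d₂ = d₁ − σ√T = 0.7761 − 0.1901 = 0.5861 ⇒ 0.59
Pr(exercise) under Q = N(d₂) = 0.7224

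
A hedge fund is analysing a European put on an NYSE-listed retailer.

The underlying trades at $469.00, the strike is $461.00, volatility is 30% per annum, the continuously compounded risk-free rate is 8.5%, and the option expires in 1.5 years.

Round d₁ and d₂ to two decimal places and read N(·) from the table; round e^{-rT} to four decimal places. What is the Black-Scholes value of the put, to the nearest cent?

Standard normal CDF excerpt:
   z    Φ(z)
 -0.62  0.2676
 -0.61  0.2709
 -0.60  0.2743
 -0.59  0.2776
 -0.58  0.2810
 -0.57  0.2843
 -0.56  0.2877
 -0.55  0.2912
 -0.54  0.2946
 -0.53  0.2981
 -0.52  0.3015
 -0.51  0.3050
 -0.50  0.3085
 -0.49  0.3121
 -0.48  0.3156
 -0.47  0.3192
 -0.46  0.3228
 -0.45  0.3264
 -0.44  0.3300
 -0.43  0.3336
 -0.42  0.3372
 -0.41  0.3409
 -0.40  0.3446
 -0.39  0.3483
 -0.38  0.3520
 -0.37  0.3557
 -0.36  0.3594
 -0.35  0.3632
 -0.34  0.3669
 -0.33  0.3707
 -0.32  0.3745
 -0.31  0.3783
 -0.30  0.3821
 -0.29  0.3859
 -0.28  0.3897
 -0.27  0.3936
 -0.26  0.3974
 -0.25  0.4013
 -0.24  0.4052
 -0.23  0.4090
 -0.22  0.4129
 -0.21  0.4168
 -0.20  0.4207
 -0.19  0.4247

σ√T = 0.3 × 1.2247 = 0.3674
d₁ = [ln(469/461) + (0.085 + ½·0.3²)·1.5] / (σ√T) = (0.0172 + 0.1950) / 0.3674 = 0.5775 → 0.58
d₂ = 0.5775 − 0.3674 = 0.2101 → 0.21
exp(−rT) = exp(−0.085·1.5) = 0.8803
N(−d₂) = N(-0.21) = 0.4168;  N(−d₁) = N(-0.58) = 0.2810
P = 461·0.8803·0.4168 − 469·0.2810 = 169.1451 − 131.7890 = 37.3561

$37.36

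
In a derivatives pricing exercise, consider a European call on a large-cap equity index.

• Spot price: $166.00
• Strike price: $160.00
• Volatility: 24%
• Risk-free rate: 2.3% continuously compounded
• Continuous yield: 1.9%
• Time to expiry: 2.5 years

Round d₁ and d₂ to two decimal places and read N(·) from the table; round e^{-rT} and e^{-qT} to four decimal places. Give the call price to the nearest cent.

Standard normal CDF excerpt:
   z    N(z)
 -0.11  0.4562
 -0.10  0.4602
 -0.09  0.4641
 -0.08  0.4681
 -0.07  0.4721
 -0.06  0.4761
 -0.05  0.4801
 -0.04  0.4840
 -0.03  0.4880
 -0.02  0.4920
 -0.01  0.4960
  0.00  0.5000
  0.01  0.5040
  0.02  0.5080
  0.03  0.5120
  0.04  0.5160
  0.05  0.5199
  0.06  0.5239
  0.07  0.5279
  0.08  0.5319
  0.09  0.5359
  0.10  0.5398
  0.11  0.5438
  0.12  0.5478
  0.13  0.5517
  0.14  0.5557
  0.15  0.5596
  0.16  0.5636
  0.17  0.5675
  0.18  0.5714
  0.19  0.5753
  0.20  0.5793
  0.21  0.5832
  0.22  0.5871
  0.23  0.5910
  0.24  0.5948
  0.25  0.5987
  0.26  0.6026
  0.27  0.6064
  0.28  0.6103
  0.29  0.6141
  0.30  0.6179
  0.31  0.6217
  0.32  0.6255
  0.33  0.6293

$27.10

σ√T = 0.24·√2.5 = 0.3795
d₁ = [ln(166/160) + (0.023 − 0.019 + 0.24²/2)·2.5] / 0.3795 = [0.0368 + 0.0820] / 0.3795 = 0.3131 which rounds to 0.31
d₂ = d₁ − σ√T = 0.3131 − 0.3795 = -0.0664 which rounds to -0.07
exp(−qT) = exp(−0.019·2.5) = 0.9536;  exp(−rT) = exp(−0.023·2.5) = 0.9441
C = 166·0.9536·N(0.31) − 160·0.9441·N(-0.07) = 166·0.9536·0.6217 − 160·0.9441·0.4721 = 98.4136 − 71.3135 = 27.1001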